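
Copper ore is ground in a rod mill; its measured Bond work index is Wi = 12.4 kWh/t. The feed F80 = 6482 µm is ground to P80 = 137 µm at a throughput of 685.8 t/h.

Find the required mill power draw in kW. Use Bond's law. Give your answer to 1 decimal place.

P = 6209.1 kW

W_Bond = 10·Wi·(1/√P₈₀ − 1/√F₈₀)
W = 10·12.4·(1/√137 − 1/√6482) = 10·12.4·(0.073015) = 9.0539 kWh/t
Power = W × throughput = 9.0539 kWh/t × 685.8 t/h = 6209.1 kW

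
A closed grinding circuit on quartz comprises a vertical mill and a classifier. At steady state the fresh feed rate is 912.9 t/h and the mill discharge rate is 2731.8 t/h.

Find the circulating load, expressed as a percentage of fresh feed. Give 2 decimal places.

CL = 199.24 %

Steady state: M = F + R.
R = M − F = 2731.8 − 912.9 = 1818.9 t/h
CL = 100·R/F = 100·1818.9/912.9 = 199.24 %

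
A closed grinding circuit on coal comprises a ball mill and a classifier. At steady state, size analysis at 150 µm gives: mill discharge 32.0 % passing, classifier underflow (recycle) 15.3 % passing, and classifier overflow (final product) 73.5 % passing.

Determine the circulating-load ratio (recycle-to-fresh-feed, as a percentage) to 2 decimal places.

Let r = R/F. Size balance at 150 µm:
d + r·d = r·u + o → r(d−u) = o−d
r = (73.5 − 32.0)/(32.0 − 15.3) = 41.5/16.7 = 2.4850
CL = 100·r = 248.50 %

CL = 248.50 %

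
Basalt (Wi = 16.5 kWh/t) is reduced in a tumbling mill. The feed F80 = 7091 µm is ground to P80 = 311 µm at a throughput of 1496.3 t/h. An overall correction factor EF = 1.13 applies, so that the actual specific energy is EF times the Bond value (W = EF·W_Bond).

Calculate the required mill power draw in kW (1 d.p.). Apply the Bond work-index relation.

Bond: W = 10·Wi·(1/√P80 − 1/√F80)
W = 10·16.5·(1/√311 − 1/√7091) = 10·16.5·(0.044829) = 7.3969 kWh/t
Corrected W = EF·W_Bond = 1.13·7.3969 = 8.3585 kWh/t
P_mill = W·ṁ = 8.3585·1496.3 = 12506.8 kW

P = 12506.8 kW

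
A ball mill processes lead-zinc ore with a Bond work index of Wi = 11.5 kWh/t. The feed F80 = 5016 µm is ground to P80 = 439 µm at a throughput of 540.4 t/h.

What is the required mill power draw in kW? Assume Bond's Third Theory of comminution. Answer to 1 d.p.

W = 10 Wi (P80^-0.5 − F80^-0.5)
W = 10·11.5·(1/√439 − 1/√5016) = 10·11.5·(0.033608) = 3.8649 kWh/t
P_mill = W·ṁ = 3.8649·540.4 = 2088.6 kW

P = 2088.6 kW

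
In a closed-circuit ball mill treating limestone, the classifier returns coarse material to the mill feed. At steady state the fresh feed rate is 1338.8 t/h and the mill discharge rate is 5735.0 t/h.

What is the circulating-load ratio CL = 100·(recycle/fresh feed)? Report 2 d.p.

Steady state: M = F + R.
R = M − F = 5735.0 − 1338.8 = 4396.2 t/h
CL = 100·R/F = 100·4396.2/1338.8 = 328.37 %

CL = 328.37 %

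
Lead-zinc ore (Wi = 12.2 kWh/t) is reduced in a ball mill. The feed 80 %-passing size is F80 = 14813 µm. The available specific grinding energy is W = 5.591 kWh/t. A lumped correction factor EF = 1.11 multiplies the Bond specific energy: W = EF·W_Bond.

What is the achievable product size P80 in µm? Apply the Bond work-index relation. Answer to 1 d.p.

P80 = 408.1 µm

W = 10 Wi (P80^-0.5 − F80^-0.5)
W_Bond = W / EF = 5.591 / 1.11 = 5.0369 kWh/t
P80^(−½) = W_Bond/(10 Wi) + F80^(−½)
  = 5.0369/(10·12.2) + 1/√14813 = 0.041286 + 0.008216 = 0.049503
P80 = (1/0.049503)² = 20.2009² = 408.08 µm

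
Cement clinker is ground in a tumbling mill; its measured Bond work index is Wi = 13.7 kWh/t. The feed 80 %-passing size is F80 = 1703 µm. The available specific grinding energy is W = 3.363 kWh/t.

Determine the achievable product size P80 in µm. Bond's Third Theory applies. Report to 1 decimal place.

P80 = 420.3 µm

W = 10·Wi·(P80^(-½) − F80^(-½))
1/√P80 = 1/√F80 + W/(10·Wi)
  = 3.3630/(10·13.7) + 1/√1703 = 0.024547 + 0.024232 = 0.048780
P80 = (1/0.048780)² = 20.5004² = 420.26 µm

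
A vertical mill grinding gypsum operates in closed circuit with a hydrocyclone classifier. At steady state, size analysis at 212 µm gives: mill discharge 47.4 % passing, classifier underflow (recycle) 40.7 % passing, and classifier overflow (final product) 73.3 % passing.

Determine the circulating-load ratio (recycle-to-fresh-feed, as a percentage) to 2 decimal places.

Mass balance on the −212 µm fraction:
(1+r)d = ru + o → r = (o−d)/(d−u)
r = (73.3 − 47.4)/(47.4 − 40.7) = 25.9/6.7 = 3.8657
CL = 100·r = 386.57 %

CL = 386.57 %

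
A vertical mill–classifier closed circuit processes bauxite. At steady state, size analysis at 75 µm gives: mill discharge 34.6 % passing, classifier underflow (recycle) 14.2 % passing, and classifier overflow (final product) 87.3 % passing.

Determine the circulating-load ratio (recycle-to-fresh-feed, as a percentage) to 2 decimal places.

Let r = R/F. Size balance at 75 µm:
Fd + Rd = Ru + Fo ⇒ R/F = (o−d)/(d−u)
r = (87.3 − 34.6)/(34.6 − 14.2) = 52.7/20.4 = 2.5833
CL = 100·r = 258.33 %

CL = 258.33 %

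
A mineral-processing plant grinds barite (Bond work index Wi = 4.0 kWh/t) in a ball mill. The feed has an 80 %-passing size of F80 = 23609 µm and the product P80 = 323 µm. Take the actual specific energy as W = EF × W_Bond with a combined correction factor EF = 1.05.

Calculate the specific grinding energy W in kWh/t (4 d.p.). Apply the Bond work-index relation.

W = 2.0636 kWh/t

W = 10 Wi (1/√P80 − 1/√F80)  [Bond]
1/√323 = 0.055641;  1/√23609 = 0.006508
W = 10·4.0·(0.055641 − 0.006508) = 1.9653 kWh/t
Apply correction: 1.9653 × 1.05 = 2.0636 kWh/t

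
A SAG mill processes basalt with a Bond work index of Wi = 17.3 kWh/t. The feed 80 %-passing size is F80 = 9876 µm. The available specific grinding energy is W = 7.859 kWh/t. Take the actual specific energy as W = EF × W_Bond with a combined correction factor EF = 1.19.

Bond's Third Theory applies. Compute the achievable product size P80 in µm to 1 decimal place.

P80 = 429.8 µm

Bond:  W = 10 Wi (1/√P − 1/√F)
W_Bond = W / EF = 7.859 / 1.19 = 6.6042 kWh/t
1/√P80 = 1/√F80 + W_Bond/(10·Wi)
  = 6.6042/(10·17.3) + 1/√9876 = 0.038175 + 0.010063 = 0.048237
P80 = (1/0.048237)² = 20.7309² = 429.77 µm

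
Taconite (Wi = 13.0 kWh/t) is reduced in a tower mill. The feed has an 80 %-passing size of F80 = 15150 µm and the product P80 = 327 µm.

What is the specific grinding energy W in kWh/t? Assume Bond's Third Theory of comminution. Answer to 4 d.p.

W = 10·Wi·[P80^(−½) − F80^(−½)]
1/√327 = 0.055300;  1/√15150 = 0.008124
W = 10·13.0·(0.055300 − 0.008124) = 6.1328 kWh/t

W = 6.1328 kWh/t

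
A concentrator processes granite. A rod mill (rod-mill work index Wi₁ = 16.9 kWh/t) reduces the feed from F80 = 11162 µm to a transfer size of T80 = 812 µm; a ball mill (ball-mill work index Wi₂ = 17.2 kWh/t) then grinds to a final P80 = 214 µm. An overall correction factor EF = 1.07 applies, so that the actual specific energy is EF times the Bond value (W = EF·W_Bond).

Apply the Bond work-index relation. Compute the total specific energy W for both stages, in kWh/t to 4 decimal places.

W = 10.7565 kWh/t

Bond:  W = 10 Wi (1/√P − 1/√F)
Stage 1 (11162→812 µm, Wi₁=16.9): W₁ = 10·16.9·(0.035093 − 0.009465) = 4.3311 kWh/t
Stage 2 (812→214 µm, Wi₂=17.2): W₂ = 10·17.2·(0.068359 − 0.035093) = 5.7217 kWh/t
W = W₁ + W₂ = 4.3311 + 5.7217 = 10.0528 kWh/t
Apply correction: 10.0528 × 1.07 = 10.7565 kWh/t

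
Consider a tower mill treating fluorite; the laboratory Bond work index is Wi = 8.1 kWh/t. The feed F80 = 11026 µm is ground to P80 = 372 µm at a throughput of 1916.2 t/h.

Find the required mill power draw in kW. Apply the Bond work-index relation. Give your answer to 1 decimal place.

P = 6569.2 kW

Bond:  W = 10 Wi (1/√P − 1/√F)
W = 10·8.1·(1/√372 − 1/√11026) = 10·8.1·(0.042324) = 3.4283 kWh/t
P = W·T = 3.4283·1916.2 = 6569.2 kW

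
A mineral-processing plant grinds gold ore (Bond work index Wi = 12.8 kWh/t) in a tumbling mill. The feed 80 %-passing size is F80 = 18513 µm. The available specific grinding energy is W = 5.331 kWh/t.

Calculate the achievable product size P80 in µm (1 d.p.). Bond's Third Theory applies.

P80 = 416.5 µm

W = 10 Wi (P80^-0.5 − F80^-0.5)
P80^(−½) = W/(10 Wi) + F80^(−½)
  = 5.3310/(10·12.8) + 1/√18513 = 0.041648 + 0.007350 = 0.048998
P80 = (1/0.048998)² = 20.4090² = 416.53 µm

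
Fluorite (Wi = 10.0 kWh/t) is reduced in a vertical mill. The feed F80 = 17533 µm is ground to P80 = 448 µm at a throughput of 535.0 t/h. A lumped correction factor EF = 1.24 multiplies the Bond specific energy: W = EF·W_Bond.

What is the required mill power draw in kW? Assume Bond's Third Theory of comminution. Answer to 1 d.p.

W = 10·Wi·(P80^(-½) − F80^(-½))
W = 10·10.0·(1/√448 − 1/√17533) = 10·10.0·(0.039693) = 3.9693 kWh/t
W_actual = 1.24 × 3.9693 = 4.9220 kWh/t
P_mill = W·ṁ = 4.9220·535.0 = 2633.3 kW

P = 2633.3 kW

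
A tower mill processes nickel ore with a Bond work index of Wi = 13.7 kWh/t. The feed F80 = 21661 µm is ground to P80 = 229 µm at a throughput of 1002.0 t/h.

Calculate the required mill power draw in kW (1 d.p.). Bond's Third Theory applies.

P = 8138.6 kW

W = 10 Wi (P80^-0.5 − F80^-0.5)
W = 10·13.7·(1/√229 − 1/√21661) = 10·13.7·(0.059287) = 8.1224 kWh/t
Power = W × throughput = 8.1224 kWh/t × 1002.0 t/h = 8138.6 kW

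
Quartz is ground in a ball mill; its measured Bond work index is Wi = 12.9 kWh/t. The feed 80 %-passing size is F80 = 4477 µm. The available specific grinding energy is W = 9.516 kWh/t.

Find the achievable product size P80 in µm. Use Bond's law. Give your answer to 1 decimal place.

P80 = 127.1 µm

W = 10 Wi (P80^-0.5 − F80^-0.5)
1/√P80 = 1/√F80 + W/(10·Wi)
  = 9.5160/(10·12.9) + 1/√4477 = 0.073767 + 0.014945 = 0.088713
P80 = (1/0.088713)² = 11.2723² = 127.07 µm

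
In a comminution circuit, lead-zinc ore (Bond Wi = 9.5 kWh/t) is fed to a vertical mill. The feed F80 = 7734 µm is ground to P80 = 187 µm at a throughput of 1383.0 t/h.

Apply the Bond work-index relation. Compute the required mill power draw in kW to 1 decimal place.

W = 10·Wi·(P80^(-½) − F80^(-½))
W = 10·9.5·(1/√187 − 1/√7734) = 10·9.5·(0.061756) = 5.8668 kWh/t
Mill draw = 5.8668 × 1383.0 = 8113.8 kW

P = 8113.8 kW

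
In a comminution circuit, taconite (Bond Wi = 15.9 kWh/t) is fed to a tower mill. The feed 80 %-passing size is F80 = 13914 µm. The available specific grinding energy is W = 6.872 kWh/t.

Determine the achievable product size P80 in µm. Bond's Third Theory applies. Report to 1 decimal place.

P80 = 374.2 µm

W = 10·Wi·(P80^(-½) − F80^(-½))
⇒ 1/√P80 = W/(10·Wi) + 1/√F80
  = 6.8720/(10·15.9) + 1/√13914 = 0.043220 + 0.008478 = 0.051698
P80 = (1/0.051698)² = 19.3432² = 374.16 µm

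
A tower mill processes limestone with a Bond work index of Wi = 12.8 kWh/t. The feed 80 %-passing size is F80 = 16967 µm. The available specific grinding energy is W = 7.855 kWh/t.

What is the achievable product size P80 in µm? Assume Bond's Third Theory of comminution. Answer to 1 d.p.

P80 = 209.8 µm

W = 10 Wi (1/√P80 − 1/√F80)  [Bond]
P80^-0.5 = F80^-0.5 + W/(10 Wi)
  = 7.8550/(10·12.8) + 1/√16967 = 0.061367 + 0.007677 = 0.069044
P80 = (1/0.069044)² = 14.4835² = 209.77 µm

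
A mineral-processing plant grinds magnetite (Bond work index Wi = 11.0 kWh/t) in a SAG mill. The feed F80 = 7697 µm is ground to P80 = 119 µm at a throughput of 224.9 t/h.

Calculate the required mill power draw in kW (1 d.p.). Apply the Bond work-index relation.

W = 10·Wi·(P80^(-½) − F80^(-½))
W = 10·11.0·(1/√119 − 1/√7697) = 10·11.0·(0.080272) = 8.8299 kWh/t
Mill draw = 8.8299 × 224.9 = 1985.8 kW

P = 1985.8 kW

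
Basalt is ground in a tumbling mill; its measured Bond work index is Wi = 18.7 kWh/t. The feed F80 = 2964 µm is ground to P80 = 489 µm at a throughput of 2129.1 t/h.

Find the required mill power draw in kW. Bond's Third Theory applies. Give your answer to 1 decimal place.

P = 10691.5 kW

W = 10 Wi / √P80 − 10 Wi / √F80
W = 10·18.7·(1/√489 − 1/√2964) = 10·18.7·(0.026854) = 5.0216 kWh/t
Mill draw = 5.0216 × 2129.1 = 10691.5 kW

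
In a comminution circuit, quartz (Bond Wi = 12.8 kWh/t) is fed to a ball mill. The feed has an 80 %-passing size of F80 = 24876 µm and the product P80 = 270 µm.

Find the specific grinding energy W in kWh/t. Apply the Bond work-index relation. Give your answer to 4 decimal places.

W_Bond = 10·Wi·(1/√P₈₀ − 1/√F₈₀)
1/√270 = 0.060858;  1/√24876 = 0.006340
W = 10·12.8·(0.060858 − 0.006340) = 6.9783 kWh/t

W = 6.9783 kWh/t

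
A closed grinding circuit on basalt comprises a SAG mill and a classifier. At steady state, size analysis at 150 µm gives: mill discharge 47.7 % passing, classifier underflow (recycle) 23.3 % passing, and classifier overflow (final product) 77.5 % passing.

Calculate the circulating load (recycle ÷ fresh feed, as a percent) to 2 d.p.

CL = 122.13 %

Let r = R/F. Size balance at 150 µm:
(1+r)d = ru + o → r = (o−d)/(d−u)
r = (77.5 − 47.7)/(47.7 − 23.3) = 29.8/24.4 = 1.2213
CL = 100·r = 122.13 %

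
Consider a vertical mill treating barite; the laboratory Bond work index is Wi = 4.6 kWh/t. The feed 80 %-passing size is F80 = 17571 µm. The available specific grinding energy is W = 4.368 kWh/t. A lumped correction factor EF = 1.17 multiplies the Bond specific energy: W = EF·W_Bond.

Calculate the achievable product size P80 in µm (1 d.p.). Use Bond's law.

P80 = 127.1 µm

W = 10 Wi (1/√P80 − 1/√F80)  [Bond]
W_Bond = W / EF = 4.368 / 1.17 = 3.7333 kWh/t
1/√P80 = 1/√F80 + W_Bond/(10·Wi)
  = 3.7333/(10·4.6) + 1/√17571 = 0.081159 + 0.007544 = 0.088703
P80 = (1/0.088703)² = 11.2735² = 127.09 µm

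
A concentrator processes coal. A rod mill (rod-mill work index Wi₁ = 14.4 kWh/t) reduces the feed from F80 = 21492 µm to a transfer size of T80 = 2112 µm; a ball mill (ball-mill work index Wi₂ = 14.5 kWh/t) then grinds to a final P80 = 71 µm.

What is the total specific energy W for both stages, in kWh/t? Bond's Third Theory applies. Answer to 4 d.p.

W = 16.2043 kWh/t

W = 10 Wi (1/√P80 − 1/√F80)  [Bond]
Stage 1 (21492→2112 µm, Wi₁=14.4): W₁ = 10·14.4·(0.021760 − 0.006821) = 2.1511 kWh/t
Stage 2 (2112→71 µm, Wi₂=14.5): W₂ = 10·14.5·(0.118678 − 0.021760) = 14.0532 kWh/t
W = W₁ + W₂ = 2.1511 + 14.0532 = 16.2043 kWh/t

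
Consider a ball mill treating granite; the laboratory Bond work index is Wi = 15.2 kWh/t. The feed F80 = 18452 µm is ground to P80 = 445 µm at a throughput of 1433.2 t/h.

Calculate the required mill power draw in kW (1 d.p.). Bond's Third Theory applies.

Bond: W = 10·Wi·(1/√P80 − 1/√F80)
W = 10·15.2·(1/√445 − 1/√18452) = 10·15.2·(0.040043) = 6.0865 kWh/t
Mill draw = 6.0865 × 1433.2 = 8723.2 kW

P = 8723.2 kW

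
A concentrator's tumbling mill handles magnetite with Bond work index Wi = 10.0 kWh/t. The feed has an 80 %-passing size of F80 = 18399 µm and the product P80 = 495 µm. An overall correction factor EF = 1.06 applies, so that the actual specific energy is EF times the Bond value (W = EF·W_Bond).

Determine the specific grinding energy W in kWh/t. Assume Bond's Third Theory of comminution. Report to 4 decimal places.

W = 3.9829 kWh/t

Bond:  W = 10 Wi (1/√P − 1/√F)
1/√495 = 0.044947;  1/√18399 = 0.007372
W = 10·10.0·(0.044947 − 0.007372) = 3.7574 kWh/t
Apply correction: 3.7574 × 1.06 = 3.9829 kWh/t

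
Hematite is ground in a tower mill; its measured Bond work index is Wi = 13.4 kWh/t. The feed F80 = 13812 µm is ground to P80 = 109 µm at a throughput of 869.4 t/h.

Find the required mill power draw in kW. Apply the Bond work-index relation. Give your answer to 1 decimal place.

P = 10167.4 kW

W = 10 Wi (P80^-0.5 − F80^-0.5)
W = 10·13.4·(1/√109 − 1/√13812) = 10·13.4·(0.087274) = 11.6947 kWh/t
Mill draw = 11.6947 × 869.4 = 10167.4 kW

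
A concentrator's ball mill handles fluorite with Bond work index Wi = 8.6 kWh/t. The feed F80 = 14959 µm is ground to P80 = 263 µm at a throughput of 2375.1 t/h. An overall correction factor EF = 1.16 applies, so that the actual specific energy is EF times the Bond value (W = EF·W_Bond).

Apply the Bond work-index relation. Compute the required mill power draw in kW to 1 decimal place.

P = 12673.1 kW

Bond:  W = 10 Wi (1/√P − 1/√F)
W = 10·8.6·(1/√263 − 1/√14959) = 10·8.6·(0.053486) = 4.5998 kWh/t
Corrected W = EF·W_Bond = 1.16·4.5998 = 5.3358 kWh/t
Mill draw = 5.3358 × 2375.1 = 12673.1 kW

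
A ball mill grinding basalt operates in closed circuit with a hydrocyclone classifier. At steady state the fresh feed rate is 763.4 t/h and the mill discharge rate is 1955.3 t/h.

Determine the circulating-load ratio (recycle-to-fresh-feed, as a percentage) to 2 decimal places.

CL = 156.13 %

Discharge = new feed + return, hence
R = M − F = 1955.3 − 763.4 = 1191.9 t/h
CL = 100·R/F = 100·1191.9/763.4 = 156.13 %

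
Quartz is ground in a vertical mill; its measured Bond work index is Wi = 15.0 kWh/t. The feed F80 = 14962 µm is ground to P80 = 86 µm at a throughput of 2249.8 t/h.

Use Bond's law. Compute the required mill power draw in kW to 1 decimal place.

P = 33631.4 kW

W = 10·Wi·(P80^(-½) − F80^(-½))
W = 10·15.0·(1/√86 − 1/√14962) = 10·15.0·(0.099657) = 14.9486 kWh/t
Mill draw = 14.9486 × 2249.8 = 33631.4 kW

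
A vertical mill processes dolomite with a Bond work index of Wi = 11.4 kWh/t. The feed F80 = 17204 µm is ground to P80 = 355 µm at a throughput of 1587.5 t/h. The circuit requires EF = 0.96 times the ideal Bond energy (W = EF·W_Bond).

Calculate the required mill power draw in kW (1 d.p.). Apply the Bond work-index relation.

Bond:  W = 10 Wi (1/√P − 1/√F)
W = 10·11.4·(1/√355 − 1/√17204) = 10·11.4·(0.045450) = 5.1814 kWh/t
With EF = 0.96: W = 5.1814·0.96 = 4.9741 kWh/t
Power = W × throughput = 4.9741 kWh/t × 1587.5 t/h = 7896.4 kW

P = 7896.4 kW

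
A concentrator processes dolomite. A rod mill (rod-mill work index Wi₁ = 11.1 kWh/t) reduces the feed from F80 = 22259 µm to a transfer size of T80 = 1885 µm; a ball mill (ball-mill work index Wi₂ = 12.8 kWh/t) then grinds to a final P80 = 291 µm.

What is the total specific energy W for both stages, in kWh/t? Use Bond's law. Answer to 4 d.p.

W = 10·Wi·[P80^(−½) − F80^(−½)]
Stage 1 (22259→1885 µm, Wi₁=11.1): W₁ = 10·11.1·(0.023033 − 0.006703) = 1.8126 kWh/t
Stage 2 (1885→291 µm, Wi₂=12.8): W₂ = 10·12.8·(0.058621 − 0.023033) = 4.5553 kWh/t
W = W₁ + W₂ = 1.8126 + 4.5553 = 6.3679 kWh/t

W = 6.3679 kWh/t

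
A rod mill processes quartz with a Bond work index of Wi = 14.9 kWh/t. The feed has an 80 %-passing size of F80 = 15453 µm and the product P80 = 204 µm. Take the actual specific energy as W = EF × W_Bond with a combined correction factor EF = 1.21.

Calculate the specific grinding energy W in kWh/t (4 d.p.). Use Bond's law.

W = 10 Wi (1/√P80 − 1/√F80)  [Bond]
1/√204 = 0.070014;  1/√15453 = 0.008044
W = 10·14.9·(0.070014 − 0.008044) = 9.2335 kWh/t
Corrected W = EF·W_Bond = 1.21·9.2335 = 11.1725 kWh/t

W = 11.1725 kWh/t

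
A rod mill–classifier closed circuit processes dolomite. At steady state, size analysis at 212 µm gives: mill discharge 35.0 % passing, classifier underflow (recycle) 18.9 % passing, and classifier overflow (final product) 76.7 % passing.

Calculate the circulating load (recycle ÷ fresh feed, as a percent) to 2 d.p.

Classifier node, passing 212 µm:
(1+r)·d = r·u + o ⇒ r = (o−d)/(d−u)
r = (76.7 − 35.0)/(35.0 − 18.9) = 41.7/16.1 = 2.5901
CL = 100·r = 259.01 %

CL = 259.01 %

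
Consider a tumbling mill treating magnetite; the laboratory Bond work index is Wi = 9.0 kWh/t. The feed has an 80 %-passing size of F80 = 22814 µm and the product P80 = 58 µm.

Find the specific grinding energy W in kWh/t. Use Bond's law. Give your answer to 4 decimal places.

W = 10·Wi·(P80^(-½) − F80^(-½))
1/√58 = 0.131306;  1/√22814 = 0.006621
W = 10·9.0·(0.131306 − 0.006621) = 11.2217 kWh/t

W = 11.2217 kWh/t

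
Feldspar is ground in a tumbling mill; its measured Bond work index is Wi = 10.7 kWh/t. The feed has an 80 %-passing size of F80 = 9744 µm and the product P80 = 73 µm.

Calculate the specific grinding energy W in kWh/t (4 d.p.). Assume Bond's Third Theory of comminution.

Bond: W = 10·Wi·(1/√P80 − 1/√F80)
1/√73 = 0.117041;  1/√9744 = 0.010131
W = 10·10.7·(0.117041 − 0.010131) = 11.4394 kWh/t

W = 11.4394 kWh/t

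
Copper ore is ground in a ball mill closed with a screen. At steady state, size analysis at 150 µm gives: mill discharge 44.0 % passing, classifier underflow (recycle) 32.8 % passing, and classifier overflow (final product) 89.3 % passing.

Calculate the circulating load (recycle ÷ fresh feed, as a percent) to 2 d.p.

CL = 404.46 %

Classifier node, passing 150 µm:
d + r·d = r·u + o → r(d−u) = o−d
r = (89.3 − 44.0)/(44.0 − 32.8) = 45.3/11.2 = 4.0446
CL = 100·r = 404.46 %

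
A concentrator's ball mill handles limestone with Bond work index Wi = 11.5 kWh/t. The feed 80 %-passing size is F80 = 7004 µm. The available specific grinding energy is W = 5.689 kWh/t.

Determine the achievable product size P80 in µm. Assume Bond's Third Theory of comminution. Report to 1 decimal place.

W = 10 Wi (P80^-0.5 − F80^-0.5)
⇒ 1/√P80 = W/(10·Wi) + 1/√F80
  = 5.6890/(10·11.5) + 1/√7004 = 0.049470 + 0.011949 = 0.061418
P80 = (1/0.061418)² = 16.2818² = 265.10 µm

P80 = 265.1 µm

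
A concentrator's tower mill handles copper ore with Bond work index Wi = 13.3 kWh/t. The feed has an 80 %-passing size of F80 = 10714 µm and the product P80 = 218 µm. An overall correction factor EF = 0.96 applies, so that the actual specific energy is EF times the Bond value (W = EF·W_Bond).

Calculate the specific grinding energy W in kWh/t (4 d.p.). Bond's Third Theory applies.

W = 10 Wi (P80^-0.5 − F80^-0.5)
1/√218 = 0.067729;  1/√10714 = 0.009661
W = 10·13.3·(0.067729 − 0.009661) = 7.7230 kWh/t
Apply correction: 7.7230 × 0.96 = 7.4141 kWh/t

W = 7.4141 kWh/t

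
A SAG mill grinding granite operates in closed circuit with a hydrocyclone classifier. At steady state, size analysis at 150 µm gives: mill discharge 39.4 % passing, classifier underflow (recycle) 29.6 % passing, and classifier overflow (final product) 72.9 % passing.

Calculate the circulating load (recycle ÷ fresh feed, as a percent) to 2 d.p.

CL = 341.84 %

Two-product formula at 150 µm:
(1+r)·d = r·u + o ⇒ r = (o−d)/(d−u)
r = (72.9 − 39.4)/(39.4 − 29.6) = 33.5/9.8 = 3.4184
CL = 100·r = 341.84 %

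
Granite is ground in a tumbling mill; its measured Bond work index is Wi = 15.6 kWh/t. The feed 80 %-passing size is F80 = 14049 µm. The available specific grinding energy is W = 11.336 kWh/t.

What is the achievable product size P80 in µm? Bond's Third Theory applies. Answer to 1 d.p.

W_Bond = 10·Wi·(1/√P₈₀ − 1/√F₈₀)
P80^-0.5 = F80^-0.5 + W/(10 Wi)
  = 11.3360/(10·15.6) + 1/√14049 = 0.072667 + 0.008437 = 0.081103
P80 = (1/0.081103)² = 12.3299² = 152.03 µm

P80 = 152.0 µm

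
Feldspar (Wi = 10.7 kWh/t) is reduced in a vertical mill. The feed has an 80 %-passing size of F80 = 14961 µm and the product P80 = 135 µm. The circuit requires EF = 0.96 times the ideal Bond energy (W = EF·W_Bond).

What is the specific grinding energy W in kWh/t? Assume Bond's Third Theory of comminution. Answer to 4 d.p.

W = 8.0009 kWh/t

W = 10·Wi·(P80^(-½) − F80^(-½))
1/√135 = 0.086066;  1/√14961 = 0.008176
W = 10·10.7·(0.086066 − 0.008176) = 8.3343 kWh/t
With EF = 0.96: W = 8.3343·0.96 = 8.0009 kWh/t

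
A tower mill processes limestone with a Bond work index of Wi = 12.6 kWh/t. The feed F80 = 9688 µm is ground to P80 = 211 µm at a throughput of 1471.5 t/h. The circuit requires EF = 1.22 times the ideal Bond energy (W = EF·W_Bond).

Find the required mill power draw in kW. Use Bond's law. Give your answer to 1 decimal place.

Bond:  W = 10 Wi (1/√P − 1/√F)
W = 10·12.6·(1/√211 − 1/√9688) = 10·12.6·(0.058683) = 7.3941 kWh/t
Corrected W = EF·W_Bond = 1.22·7.3941 = 9.0208 kWh/t
Mill draw = 9.0208 × 1471.5 = 13274.1 kW

P = 13274.1 kW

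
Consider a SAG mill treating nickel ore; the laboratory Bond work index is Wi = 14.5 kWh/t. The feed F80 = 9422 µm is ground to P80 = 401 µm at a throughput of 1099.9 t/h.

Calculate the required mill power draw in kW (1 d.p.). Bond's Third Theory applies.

W = 10·Wi·[P80^(−½) − F80^(−½)]
W = 10·14.5·(1/√401 − 1/√9422) = 10·14.5·(0.039635) = 5.7471 kWh/t
P = W·T = 5.7471·1099.9 = 6321.3 kW

P = 6321.3 kW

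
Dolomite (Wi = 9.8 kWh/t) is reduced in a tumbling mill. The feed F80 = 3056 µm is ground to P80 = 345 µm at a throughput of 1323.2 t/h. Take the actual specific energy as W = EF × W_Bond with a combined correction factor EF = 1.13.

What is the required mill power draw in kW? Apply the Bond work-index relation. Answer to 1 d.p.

P = 5238.3 kW

W = 10·Wi·[P80^(−½) − F80^(−½)]
W = 10·9.8·(1/√345 − 1/√3056) = 10·9.8·(0.035749) = 3.5034 kWh/t
W_actual = 1.13 × 3.5034 = 3.9588 kWh/t
P = W·T = 3.9588·1323.2 = 5238.3 kW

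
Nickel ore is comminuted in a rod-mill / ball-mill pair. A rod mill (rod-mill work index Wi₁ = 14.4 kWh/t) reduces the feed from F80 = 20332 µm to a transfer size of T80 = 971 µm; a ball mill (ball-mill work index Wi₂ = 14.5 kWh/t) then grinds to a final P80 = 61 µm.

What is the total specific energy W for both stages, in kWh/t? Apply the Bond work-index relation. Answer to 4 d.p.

W = 17.5234 kWh/t

W = 10 Wi (P80^-0.5 − F80^-0.5)
Stage 1 (20332→971 µm, Wi₁=14.4): W₁ = 10·14.4·(0.032092 − 0.007013) = 3.6113 kWh/t
Stage 2 (971→61 µm, Wi₂=14.5): W₂ = 10·14.5·(0.128037 − 0.032092) = 13.9121 kWh/t
W = W₁ + W₂ = 3.6113 + 13.9121 = 17.5234 kWh/t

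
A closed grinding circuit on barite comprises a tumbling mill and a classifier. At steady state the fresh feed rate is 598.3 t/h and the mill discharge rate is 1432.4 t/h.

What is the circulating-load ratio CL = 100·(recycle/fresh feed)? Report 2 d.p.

M = F + R at steady state, so:
R = M − F = 1432.4 − 598.3 = 834.1 t/h
CL = 100·R/F = 100·834.1/598.3 = 139.41 %

CL = 139.41 %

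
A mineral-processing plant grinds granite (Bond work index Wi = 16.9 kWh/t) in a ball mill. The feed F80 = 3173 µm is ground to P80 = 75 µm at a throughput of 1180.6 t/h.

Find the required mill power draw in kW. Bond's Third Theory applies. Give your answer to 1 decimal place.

P = 19496.7 kW

W = 10 Wi (1/√P80 − 1/√F80)  [Bond]
W = 10·16.9·(1/√75 − 1/√3173) = 10·16.9·(0.097717) = 16.5142 kWh/t
Power = W × throughput = 16.5142 kWh/t × 1180.6 t/h = 19496.7 kW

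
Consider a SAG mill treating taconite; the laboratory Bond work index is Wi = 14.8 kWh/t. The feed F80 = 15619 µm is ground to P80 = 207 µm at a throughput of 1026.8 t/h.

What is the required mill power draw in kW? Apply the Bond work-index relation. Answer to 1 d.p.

Bond: W = 10·Wi·(1/√P80 − 1/√F80)
W = 10·14.8·(1/√207 − 1/√15619) = 10·14.8·(0.061503) = 9.1025 kWh/t
P_mill = W·ṁ = 9.1025·1026.8 = 9346.4 kW

P = 9346.4 kW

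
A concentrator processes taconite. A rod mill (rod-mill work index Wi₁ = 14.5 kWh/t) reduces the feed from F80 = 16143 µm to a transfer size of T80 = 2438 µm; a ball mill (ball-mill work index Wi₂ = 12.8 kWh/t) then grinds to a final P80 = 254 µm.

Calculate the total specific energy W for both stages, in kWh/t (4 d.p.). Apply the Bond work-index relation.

W = 7.2345 kWh/t

W = 10 Wi (P80^-0.5 − F80^-0.5)
Stage 1 (16143→2438 µm, Wi₁=14.5): W₁ = 10·14.5·(0.020253 − 0.007871) = 1.7954 kWh/t
Stage 2 (2438→254 µm, Wi₂=12.8): W₂ = 10·12.8·(0.062746 − 0.020253) = 5.4391 kWh/t
W = W₁ + W₂ = 1.7954 + 5.4391 = 7.2345 kWh/t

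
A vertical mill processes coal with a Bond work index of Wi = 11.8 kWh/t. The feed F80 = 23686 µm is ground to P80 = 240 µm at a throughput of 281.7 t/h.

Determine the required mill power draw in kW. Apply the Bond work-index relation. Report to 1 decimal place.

P = 1929.7 kW

W = 10 Wi (P80^-0.5 − F80^-0.5)
W = 10·11.8·(1/√240 − 1/√23686) = 10·11.8·(0.058052) = 6.8501 kWh/t
Mill draw = 6.8501 × 281.7 = 1929.7 kW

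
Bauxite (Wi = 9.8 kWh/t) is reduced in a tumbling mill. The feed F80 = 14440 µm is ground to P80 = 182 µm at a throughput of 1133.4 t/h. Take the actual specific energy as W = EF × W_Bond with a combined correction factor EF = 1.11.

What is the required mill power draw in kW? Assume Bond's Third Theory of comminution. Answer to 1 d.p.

W_Bond = 10·Wi·(1/√P₈₀ − 1/√F₈₀)
W = 10·9.8·(1/√182 − 1/√14440) = 10·9.8·(0.065803) = 6.4487 kWh/t
W_actual = 1.11 × 6.4487 = 7.1581 kWh/t
Mill draw = 7.1581 × 1133.4 = 8113.0 kW

P = 8113.0 kW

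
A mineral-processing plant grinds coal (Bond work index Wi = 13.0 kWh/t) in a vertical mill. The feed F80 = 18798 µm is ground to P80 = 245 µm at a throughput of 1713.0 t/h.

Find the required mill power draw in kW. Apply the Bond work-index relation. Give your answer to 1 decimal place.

P = 12602.9 kW

Bond:  W = 10 Wi (1/√P − 1/√F)
W = 10·13.0·(1/√245 − 1/√18798) = 10·13.0·(0.056594) = 7.3572 kWh/t
Power = W × throughput = 7.3572 kWh/t × 1713.0 t/h = 12602.9 kW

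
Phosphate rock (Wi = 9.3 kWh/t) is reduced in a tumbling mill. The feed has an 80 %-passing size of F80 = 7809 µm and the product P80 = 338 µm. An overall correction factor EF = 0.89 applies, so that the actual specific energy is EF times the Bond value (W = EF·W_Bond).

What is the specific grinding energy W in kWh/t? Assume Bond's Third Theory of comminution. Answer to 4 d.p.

W = 3.5654 kWh/t

W = 10 Wi / √P80 − 10 Wi / √F80
1/√338 = 0.054393;  1/√7809 = 0.011316
W = 10·9.3·(0.054393 − 0.011316) = 4.0061 kWh/t
With EF = 0.89: W = 4.0061·0.89 = 3.5654 kWh/t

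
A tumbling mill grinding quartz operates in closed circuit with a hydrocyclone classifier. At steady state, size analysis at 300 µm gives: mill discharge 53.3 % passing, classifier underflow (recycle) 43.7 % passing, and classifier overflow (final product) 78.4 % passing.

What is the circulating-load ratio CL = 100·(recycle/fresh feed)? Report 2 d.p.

Let r = R/F. Size balance at 300 µm:
(1+r)·d = r·u + o ⇒ r = (o−d)/(d−u)
r = (78.4 − 53.3)/(53.3 − 43.7) = 25.1/9.6 = 2.6146
CL = 100·r = 261.46 %

CL = 261.46 %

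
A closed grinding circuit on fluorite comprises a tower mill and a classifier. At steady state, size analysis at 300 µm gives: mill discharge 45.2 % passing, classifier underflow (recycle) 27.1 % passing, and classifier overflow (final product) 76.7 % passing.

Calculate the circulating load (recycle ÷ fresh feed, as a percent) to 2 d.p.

CL = 174.03 %

Classifier node, passing 300 µm:
Fd + Rd = Ru + Fo ⇒ R/F = (o−d)/(d−u)
r = (76.7 − 45.2)/(45.2 − 27.1) = 31.5/18.1 = 1.7403
CL = 100·r = 174.03 %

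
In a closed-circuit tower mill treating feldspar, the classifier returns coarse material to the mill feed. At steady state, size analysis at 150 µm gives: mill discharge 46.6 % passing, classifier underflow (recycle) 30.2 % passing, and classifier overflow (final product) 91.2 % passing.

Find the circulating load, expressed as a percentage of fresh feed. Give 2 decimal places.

Let r = R/F. Size balance at 150 µm:
d + r·d = r·u + o → r(d−u) = o−d
r = (91.2 − 46.6)/(46.6 − 30.2) = 44.6/16.4 = 2.7195
CL = 100·r = 271.95 %

CL = 271.95 %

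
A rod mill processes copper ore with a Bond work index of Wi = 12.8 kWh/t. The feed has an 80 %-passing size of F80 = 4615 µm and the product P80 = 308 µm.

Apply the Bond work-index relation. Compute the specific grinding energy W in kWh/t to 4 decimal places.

W = 10 Wi (P80^-0.5 − F80^-0.5)
1/√308 = 0.056980;  1/√4615 = 0.014720
W = 10·12.8·(0.056980 − 0.014720) = 5.4093 kWh/t

W = 5.4093 kWh/t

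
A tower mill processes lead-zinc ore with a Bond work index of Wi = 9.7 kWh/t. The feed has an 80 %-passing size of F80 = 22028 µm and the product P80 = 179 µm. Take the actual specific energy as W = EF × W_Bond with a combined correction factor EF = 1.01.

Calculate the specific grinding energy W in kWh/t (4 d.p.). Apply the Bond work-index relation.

Bond: W = 10·Wi·(1/√P80 − 1/√F80)
1/√179 = 0.074744;  1/√22028 = 0.006738
W = 10·9.7·(0.074744 − 0.006738) = 6.5966 kWh/t
Corrected W = EF·W_Bond = 1.01·6.5966 = 6.6625 kWh/t

W = 6.6625 kWh/t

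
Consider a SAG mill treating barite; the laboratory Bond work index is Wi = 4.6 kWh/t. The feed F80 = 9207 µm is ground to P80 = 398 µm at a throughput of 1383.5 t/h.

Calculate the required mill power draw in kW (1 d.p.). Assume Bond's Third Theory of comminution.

P = 2526.8 kW

W_Bond = 10·Wi·(1/√P₈₀ − 1/√F₈₀)
W = 10·4.6·(1/√398 − 1/√9207) = 10·4.6·(0.039704) = 1.8264 kWh/t
P = W·T = 1.8264·1383.5 = 2526.8 kW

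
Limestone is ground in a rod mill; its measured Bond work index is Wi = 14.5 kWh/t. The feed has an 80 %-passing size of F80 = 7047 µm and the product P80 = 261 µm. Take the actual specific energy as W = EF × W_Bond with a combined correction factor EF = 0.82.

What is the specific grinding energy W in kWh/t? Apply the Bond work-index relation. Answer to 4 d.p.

W = 10 Wi (P80^-0.5 − F80^-0.5)
1/√261 = 0.061898;  1/√7047 = 0.011912
W = 10·14.5·(0.061898 − 0.011912) = 7.2480 kWh/t
With EF = 0.82: W = 7.2480·0.82 = 5.9433 kWh/t

W = 5.9433 kWh/t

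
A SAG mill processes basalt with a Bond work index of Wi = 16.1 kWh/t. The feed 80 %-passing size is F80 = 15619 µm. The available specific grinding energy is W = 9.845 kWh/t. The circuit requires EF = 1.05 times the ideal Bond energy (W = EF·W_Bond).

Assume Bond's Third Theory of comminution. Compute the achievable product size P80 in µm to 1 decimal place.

W = 10 Wi / √P80 − 10 Wi / √F80
W_Bond = W / EF = 9.845 / 1.05 = 9.3762 kWh/t
⇒ 1/√P80 = W_Bond/(10·Wi) + 1/√F80
  = 9.3762/(10·16.1) + 1/√15619 = 0.058237 + 0.008002 = 0.066239
P80 = (1/0.066239)² = 15.0969² = 227.92 µm

P80 = 227.9 µm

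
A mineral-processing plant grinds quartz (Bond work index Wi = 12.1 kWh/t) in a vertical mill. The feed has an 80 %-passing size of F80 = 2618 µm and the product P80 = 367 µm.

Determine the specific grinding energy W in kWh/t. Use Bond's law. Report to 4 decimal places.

W = 10 Wi (P80^-0.5 − F80^-0.5)
1/√367 = 0.052200;  1/√2618 = 0.019544
W = 10·12.1·(0.052200 − 0.019544) = 3.9513 kWh/t

W = 3.9513 kWh/t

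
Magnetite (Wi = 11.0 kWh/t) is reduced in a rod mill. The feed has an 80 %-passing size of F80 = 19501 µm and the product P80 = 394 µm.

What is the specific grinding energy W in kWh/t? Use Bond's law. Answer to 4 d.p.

W = 10 Wi (1/√P80 − 1/√F80)  [Bond]
1/√394 = 0.050379;  1/√19501 = 0.007161
W = 10·11.0·(0.050379 − 0.007161) = 4.7540 kWh/t

W = 4.7540 kWh/t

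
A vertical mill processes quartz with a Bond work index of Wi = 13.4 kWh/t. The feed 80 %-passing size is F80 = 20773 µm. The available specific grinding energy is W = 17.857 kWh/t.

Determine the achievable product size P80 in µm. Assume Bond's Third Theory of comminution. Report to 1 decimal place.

Bond: W = 10·Wi·(1/√P80 − 1/√F80)
P80^-0.5 = F80^-0.5 + W/(10 Wi)
  = 17.8570/(10·13.4) + 1/√20773 = 0.133261 + 0.006938 = 0.140199
P80 = (1/0.140199)² = 7.1327² = 50.88 µm

P80 = 50.9 µm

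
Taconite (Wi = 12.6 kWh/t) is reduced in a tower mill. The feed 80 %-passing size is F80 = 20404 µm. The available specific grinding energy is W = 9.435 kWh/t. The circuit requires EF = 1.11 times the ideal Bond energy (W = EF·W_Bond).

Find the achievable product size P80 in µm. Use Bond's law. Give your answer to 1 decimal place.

P80 = 180.4 µm

W_Bond = 10·Wi·(1/√P₈₀ − 1/√F₈₀)
W_Bond = W / EF = 9.435 / 1.11 = 8.5000 kWh/t
1/√P80 = 1/√F80 + W_Bond/(10·Wi)
  = 8.5000/(10·12.6) + 1/√20404 = 0.067460 + 0.007001 = 0.074461
P80 = (1/0.074461)² = 13.4298² = 180.36 µm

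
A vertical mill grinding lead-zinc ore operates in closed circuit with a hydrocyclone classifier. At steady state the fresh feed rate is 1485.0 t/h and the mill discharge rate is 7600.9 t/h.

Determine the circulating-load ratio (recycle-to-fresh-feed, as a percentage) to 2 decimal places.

CL = 411.85 %

M = F + R at steady state, so:
R = M − F = 7600.9 − 1485.0 = 6115.9 t/h
CL = 100·R/F = 100·6115.9/1485.0 = 411.85 %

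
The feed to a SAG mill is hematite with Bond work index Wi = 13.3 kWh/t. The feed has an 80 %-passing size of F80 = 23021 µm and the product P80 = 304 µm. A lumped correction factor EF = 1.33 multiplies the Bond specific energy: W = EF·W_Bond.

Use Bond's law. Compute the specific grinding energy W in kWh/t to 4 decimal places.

Bond:  W = 10 Wi (1/√P − 1/√F)
1/√304 = 0.057354;  1/√23021 = 0.006591
W = 10·13.3·(0.057354 − 0.006591) = 6.7515 kWh/t
Corrected W = EF·W_Bond = 1.33·6.7515 = 8.9795 kWh/t

W = 8.9795 kWh/t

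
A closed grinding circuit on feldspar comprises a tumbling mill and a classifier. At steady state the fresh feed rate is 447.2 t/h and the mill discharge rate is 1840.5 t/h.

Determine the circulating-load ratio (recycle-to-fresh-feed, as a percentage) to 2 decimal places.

CL = 311.56 %

Discharge = new feed + return, hence
R = M − F = 1840.5 − 447.2 = 1393.3 t/h
CL = 100·R/F = 100·1393.3/447.2 = 311.56 %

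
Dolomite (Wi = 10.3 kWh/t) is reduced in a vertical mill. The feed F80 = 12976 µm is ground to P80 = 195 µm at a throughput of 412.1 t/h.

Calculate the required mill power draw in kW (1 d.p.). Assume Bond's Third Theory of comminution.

W = 10 Wi (P80^-0.5 − F80^-0.5)
W = 10·10.3·(1/√195 − 1/√12976) = 10·10.3·(0.062833) = 6.4718 kWh/t
P = W·T = 6.4718·412.1 = 2667.0 kW

P = 2667.0 kW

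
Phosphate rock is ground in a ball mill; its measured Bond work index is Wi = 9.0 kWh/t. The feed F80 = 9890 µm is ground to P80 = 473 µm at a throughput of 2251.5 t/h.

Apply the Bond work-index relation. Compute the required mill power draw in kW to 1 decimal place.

W = 10·Wi·[P80^(−½) − F80^(−½)]
W = 10·9.0·(1/√473 − 1/√9890) = 10·9.0·(0.035925) = 3.2332 kWh/t
P_mill = W·ṁ = 3.2332·2251.5 = 7279.6 kW

P = 7279.6 kW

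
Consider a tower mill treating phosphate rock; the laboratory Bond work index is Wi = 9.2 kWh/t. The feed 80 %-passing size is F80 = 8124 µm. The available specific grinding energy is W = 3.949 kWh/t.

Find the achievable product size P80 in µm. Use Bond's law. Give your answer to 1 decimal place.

W = 10 Wi / √P80 − 10 Wi / √F80
1/√P80 = 1/√F80 + W/(10·Wi)
  = 3.9490/(10·9.2) + 1/√8124 = 0.042924 + 0.011095 = 0.054019
P80 = (1/0.054019)² = 18.5121² = 342.70 µm

P80 = 342.7 µm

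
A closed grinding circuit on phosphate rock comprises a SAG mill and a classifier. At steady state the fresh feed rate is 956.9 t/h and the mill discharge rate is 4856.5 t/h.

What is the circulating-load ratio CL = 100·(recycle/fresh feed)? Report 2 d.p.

Steady state: M = F + R.
R = M − F = 4856.5 − 956.9 = 3899.6 t/h
CL = 100·R/F = 100·3899.6/956.9 = 407.52 %

CL = 407.52 %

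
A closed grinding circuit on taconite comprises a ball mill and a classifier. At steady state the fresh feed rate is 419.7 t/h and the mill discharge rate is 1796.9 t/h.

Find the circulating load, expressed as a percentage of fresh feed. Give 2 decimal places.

CL = 328.14 %

Mill node: discharge = fresh + recycle.
R = M − F = 1796.9 − 419.7 = 1377.2 t/h
CL = 100·R/F = 100·1377.2/419.7 = 328.14 %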